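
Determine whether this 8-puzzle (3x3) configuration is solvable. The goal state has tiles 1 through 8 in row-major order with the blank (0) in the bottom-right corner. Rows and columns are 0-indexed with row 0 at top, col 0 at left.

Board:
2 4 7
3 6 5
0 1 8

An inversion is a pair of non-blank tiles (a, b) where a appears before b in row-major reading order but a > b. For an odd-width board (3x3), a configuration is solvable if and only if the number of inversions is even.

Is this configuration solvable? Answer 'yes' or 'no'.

Inversions (pairs i<j in row-major order where tile[i] > tile[j] > 0): 11
11 is odd, so the puzzle is not solvable.

Answer: no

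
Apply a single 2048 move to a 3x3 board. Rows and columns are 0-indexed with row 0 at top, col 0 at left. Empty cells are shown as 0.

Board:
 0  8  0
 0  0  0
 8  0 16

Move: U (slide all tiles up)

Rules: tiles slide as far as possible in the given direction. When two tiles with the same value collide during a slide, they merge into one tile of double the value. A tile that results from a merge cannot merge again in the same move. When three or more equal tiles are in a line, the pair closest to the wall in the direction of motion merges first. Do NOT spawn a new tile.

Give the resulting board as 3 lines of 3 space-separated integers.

Slide up:
col 0: [0, 0, 8] -> [8, 0, 0]
col 1: [8, 0, 0] -> [8, 0, 0]
col 2: [0, 0, 16] -> [16, 0, 0]

Answer:  8  8 16
 0  0  0
 0  0  0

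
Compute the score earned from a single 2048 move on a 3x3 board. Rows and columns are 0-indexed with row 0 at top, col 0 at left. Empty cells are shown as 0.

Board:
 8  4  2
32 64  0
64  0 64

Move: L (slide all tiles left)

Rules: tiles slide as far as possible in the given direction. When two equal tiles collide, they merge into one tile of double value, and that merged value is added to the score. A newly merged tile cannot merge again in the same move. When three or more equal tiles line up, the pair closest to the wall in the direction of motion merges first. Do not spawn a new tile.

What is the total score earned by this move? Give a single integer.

Answer: 128

Derivation:
Slide left:
row 0: [8, 4, 2] -> [8, 4, 2]  score +0 (running 0)
row 1: [32, 64, 0] -> [32, 64, 0]  score +0 (running 0)
row 2: [64, 0, 64] -> [128, 0, 0]  score +128 (running 128)
Board after move:
  8   4   2
 32  64   0
128   0   0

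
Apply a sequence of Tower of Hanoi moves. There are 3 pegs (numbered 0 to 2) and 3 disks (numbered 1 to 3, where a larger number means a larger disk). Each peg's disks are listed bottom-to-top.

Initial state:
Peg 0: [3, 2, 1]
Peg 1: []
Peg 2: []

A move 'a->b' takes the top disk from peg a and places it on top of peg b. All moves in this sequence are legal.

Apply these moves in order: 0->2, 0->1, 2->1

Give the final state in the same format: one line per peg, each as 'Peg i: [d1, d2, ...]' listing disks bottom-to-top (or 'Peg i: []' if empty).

Answer: Peg 0: [3]
Peg 1: [2, 1]
Peg 2: []

Derivation:
After move 1 (0->2):
Peg 0: [3, 2]
Peg 1: []
Peg 2: [1]

After move 2 (0->1):
Peg 0: [3]
Peg 1: [2]
Peg 2: [1]

After move 3 (2->1):
Peg 0: [3]
Peg 1: [2, 1]
Peg 2: []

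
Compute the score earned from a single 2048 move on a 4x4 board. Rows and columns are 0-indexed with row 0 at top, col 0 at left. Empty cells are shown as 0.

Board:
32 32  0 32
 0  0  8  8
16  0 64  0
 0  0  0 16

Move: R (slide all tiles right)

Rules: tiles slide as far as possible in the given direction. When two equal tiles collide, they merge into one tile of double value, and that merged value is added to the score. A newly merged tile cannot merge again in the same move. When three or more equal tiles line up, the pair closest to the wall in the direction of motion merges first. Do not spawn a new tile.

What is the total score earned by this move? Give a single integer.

Slide right:
row 0: [32, 32, 0, 32] -> [0, 0, 32, 64]  score +64 (running 64)
row 1: [0, 0, 8, 8] -> [0, 0, 0, 16]  score +16 (running 80)
row 2: [16, 0, 64, 0] -> [0, 0, 16, 64]  score +0 (running 80)
row 3: [0, 0, 0, 16] -> [0, 0, 0, 16]  score +0 (running 80)
Board after move:
 0  0 32 64
 0  0  0 16
 0  0 16 64
 0  0  0 16

Answer: 80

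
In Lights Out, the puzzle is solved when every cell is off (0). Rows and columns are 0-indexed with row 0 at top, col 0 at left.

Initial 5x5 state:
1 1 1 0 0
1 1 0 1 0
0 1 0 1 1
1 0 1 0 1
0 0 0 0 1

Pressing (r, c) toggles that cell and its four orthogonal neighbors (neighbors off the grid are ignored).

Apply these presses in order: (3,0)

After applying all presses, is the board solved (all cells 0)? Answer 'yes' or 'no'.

Answer: no

Derivation:
After press 1 at (3,0):
1 1 1 0 0
1 1 0 1 0
1 1 0 1 1
0 1 1 0 1
1 0 0 0 1

Lights still on: 15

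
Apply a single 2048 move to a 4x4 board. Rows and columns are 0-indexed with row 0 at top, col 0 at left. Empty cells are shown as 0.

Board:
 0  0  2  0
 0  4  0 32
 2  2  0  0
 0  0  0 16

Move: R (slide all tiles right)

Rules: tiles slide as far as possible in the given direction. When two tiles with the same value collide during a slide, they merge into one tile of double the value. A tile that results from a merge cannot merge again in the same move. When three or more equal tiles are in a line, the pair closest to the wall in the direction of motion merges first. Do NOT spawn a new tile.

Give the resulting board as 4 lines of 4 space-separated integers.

Answer:  0  0  0  2
 0  0  4 32
 0  0  0  4
 0  0  0 16

Derivation:
Slide right:
row 0: [0, 0, 2, 0] -> [0, 0, 0, 2]
row 1: [0, 4, 0, 32] -> [0, 0, 4, 32]
row 2: [2, 2, 0, 0] -> [0, 0, 0, 4]
row 3: [0, 0, 0, 16] -> [0, 0, 0, 16]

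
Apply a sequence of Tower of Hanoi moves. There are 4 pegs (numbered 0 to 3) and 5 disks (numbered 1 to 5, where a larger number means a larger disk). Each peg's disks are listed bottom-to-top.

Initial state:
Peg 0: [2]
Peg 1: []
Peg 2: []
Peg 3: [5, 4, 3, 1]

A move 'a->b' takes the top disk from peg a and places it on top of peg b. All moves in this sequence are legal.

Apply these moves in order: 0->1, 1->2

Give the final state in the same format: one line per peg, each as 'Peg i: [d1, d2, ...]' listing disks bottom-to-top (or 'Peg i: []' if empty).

After move 1 (0->1):
Peg 0: []
Peg 1: [2]
Peg 2: []
Peg 3: [5, 4, 3, 1]

After move 2 (1->2):
Peg 0: []
Peg 1: []
Peg 2: [2]
Peg 3: [5, 4, 3, 1]

Answer: Peg 0: []
Peg 1: []
Peg 2: [2]
Peg 3: [5, 4, 3, 1]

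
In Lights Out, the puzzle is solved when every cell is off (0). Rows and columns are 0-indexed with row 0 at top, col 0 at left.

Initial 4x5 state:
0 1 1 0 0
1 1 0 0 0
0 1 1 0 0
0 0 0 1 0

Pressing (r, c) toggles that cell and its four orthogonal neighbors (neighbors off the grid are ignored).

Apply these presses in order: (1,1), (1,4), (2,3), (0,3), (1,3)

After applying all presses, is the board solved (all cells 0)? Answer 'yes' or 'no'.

Answer: yes

Derivation:
After press 1 at (1,1):
0 0 1 0 0
0 0 1 0 0
0 0 1 0 0
0 0 0 1 0

After press 2 at (1,4):
0 0 1 0 1
0 0 1 1 1
0 0 1 0 1
0 0 0 1 0

After press 3 at (2,3):
0 0 1 0 1
0 0 1 0 1
0 0 0 1 0
0 0 0 0 0

After press 4 at (0,3):
0 0 0 1 0
0 0 1 1 1
0 0 0 1 0
0 0 0 0 0

After press 5 at (1,3):
0 0 0 0 0
0 0 0 0 0
0 0 0 0 0
0 0 0 0 0

Lights still on: 0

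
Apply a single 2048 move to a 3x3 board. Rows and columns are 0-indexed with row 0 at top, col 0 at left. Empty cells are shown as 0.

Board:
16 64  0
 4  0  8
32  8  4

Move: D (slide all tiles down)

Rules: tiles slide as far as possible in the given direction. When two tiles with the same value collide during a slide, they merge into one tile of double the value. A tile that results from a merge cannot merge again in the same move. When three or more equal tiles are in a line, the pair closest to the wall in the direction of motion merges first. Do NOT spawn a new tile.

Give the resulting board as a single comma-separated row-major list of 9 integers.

Slide down:
col 0: [16, 4, 32] -> [16, 4, 32]
col 1: [64, 0, 8] -> [0, 64, 8]
col 2: [0, 8, 4] -> [0, 8, 4]

Answer: 16, 0, 0, 4, 64, 8, 32, 8, 4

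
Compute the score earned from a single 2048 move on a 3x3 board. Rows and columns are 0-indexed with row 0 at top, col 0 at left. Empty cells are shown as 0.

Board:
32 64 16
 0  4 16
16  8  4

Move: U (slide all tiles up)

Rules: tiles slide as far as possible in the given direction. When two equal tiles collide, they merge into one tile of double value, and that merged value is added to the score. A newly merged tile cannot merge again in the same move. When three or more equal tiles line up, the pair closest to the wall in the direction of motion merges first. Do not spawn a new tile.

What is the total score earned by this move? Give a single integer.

Slide up:
col 0: [32, 0, 16] -> [32, 16, 0]  score +0 (running 0)
col 1: [64, 4, 8] -> [64, 4, 8]  score +0 (running 0)
col 2: [16, 16, 4] -> [32, 4, 0]  score +32 (running 32)
Board after move:
32 64 32
16  4  4
 0  8  0

Answer: 32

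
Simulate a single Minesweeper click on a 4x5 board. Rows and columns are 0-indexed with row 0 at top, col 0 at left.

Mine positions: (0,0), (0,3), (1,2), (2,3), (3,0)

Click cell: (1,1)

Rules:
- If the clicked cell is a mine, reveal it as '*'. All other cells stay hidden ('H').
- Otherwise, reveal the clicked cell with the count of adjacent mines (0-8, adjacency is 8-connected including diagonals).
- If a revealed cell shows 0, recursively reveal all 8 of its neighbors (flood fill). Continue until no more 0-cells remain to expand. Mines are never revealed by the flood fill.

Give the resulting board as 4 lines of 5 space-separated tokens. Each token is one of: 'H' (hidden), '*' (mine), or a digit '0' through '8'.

H H H H H
H 2 H H H
H H H H H
H H H H H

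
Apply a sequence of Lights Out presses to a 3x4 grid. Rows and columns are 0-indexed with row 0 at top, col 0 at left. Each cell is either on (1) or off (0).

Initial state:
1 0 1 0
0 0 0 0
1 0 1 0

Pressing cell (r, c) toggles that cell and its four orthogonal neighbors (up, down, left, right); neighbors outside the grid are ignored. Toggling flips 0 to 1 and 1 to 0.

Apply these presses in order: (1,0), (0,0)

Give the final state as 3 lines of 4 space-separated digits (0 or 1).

Answer: 1 1 1 0
0 1 0 0
0 0 1 0

Derivation:
After press 1 at (1,0):
0 0 1 0
1 1 0 0
0 0 1 0

After press 2 at (0,0):
1 1 1 0
0 1 0 0
0 0 1 0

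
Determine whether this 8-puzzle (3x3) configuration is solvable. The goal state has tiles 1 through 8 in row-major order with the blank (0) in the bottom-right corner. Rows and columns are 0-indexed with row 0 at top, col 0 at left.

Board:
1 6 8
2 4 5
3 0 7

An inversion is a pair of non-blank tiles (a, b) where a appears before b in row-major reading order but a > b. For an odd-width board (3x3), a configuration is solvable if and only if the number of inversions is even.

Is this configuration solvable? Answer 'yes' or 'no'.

Inversions (pairs i<j in row-major order where tile[i] > tile[j] > 0): 11
11 is odd, so the puzzle is not solvable.

Answer: no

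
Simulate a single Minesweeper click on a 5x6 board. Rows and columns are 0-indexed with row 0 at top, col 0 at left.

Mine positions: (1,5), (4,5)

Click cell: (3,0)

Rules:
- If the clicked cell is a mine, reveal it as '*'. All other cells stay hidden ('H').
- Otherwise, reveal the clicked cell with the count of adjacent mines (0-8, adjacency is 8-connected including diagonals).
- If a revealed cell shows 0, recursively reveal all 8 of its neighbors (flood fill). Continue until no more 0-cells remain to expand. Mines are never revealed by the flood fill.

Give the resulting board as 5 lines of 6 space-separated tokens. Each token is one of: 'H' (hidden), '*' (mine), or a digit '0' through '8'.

0 0 0 0 1 H
0 0 0 0 1 H
0 0 0 0 1 H
0 0 0 0 1 H
0 0 0 0 1 H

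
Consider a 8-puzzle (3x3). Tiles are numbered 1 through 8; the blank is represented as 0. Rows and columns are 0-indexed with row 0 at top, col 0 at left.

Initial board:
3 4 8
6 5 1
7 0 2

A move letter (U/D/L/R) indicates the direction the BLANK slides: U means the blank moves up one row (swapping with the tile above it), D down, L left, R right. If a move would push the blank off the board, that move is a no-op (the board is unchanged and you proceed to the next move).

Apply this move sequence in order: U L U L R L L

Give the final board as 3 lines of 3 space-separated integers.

After move 1 (U):
3 4 8
6 0 1
7 5 2

After move 2 (L):
3 4 8
0 6 1
7 5 2

After move 3 (U):
0 4 8
3 6 1
7 5 2

After move 4 (L):
0 4 8
3 6 1
7 5 2

After move 5 (R):
4 0 8
3 6 1
7 5 2

After move 6 (L):
0 4 8
3 6 1
7 5 2

After move 7 (L):
0 4 8
3 6 1
7 5 2

Answer: 0 4 8
3 6 1
7 5 2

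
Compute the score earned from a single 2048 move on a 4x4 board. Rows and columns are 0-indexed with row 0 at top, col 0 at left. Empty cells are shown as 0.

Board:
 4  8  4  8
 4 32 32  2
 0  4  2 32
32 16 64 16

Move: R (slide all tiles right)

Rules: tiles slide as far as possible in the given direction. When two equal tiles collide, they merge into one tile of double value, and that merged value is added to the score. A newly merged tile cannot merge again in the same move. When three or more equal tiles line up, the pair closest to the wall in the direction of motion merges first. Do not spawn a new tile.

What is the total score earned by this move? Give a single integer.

Slide right:
row 0: [4, 8, 4, 8] -> [4, 8, 4, 8]  score +0 (running 0)
row 1: [4, 32, 32, 2] -> [0, 4, 64, 2]  score +64 (running 64)
row 2: [0, 4, 2, 32] -> [0, 4, 2, 32]  score +0 (running 64)
row 3: [32, 16, 64, 16] -> [32, 16, 64, 16]  score +0 (running 64)
Board after move:
 4  8  4  8
 0  4 64  2
 0  4  2 32
32 16 64 16

Answer: 64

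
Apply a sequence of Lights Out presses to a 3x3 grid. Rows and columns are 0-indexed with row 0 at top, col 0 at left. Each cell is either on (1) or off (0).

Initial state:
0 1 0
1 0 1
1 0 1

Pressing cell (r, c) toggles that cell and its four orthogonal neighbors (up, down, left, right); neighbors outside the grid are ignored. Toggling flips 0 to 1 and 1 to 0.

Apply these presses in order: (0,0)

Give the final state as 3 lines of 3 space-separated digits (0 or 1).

After press 1 at (0,0):
1 0 0
0 0 1
1 0 1

Answer: 1 0 0
0 0 1
1 0 1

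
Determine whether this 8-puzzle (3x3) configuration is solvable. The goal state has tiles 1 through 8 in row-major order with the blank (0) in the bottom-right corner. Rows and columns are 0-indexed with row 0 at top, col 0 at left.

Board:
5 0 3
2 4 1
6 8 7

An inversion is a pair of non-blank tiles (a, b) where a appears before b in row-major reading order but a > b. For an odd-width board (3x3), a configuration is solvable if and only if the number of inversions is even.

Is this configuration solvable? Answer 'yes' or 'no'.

Answer: no

Derivation:
Inversions (pairs i<j in row-major order where tile[i] > tile[j] > 0): 9
9 is odd, so the puzzle is not solvable.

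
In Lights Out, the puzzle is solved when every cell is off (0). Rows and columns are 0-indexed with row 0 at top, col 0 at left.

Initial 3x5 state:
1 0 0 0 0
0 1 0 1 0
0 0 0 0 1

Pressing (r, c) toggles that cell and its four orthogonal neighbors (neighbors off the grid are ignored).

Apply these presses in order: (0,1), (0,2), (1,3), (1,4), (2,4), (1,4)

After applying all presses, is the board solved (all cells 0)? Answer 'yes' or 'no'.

Answer: yes

Derivation:
After press 1 at (0,1):
0 1 1 0 0
0 0 0 1 0
0 0 0 0 1

After press 2 at (0,2):
0 0 0 1 0
0 0 1 1 0
0 0 0 0 1

After press 3 at (1,3):
0 0 0 0 0
0 0 0 0 1
0 0 0 1 1

After press 4 at (1,4):
0 0 0 0 1
0 0 0 1 0
0 0 0 1 0

After press 5 at (2,4):
0 0 0 0 1
0 0 0 1 1
0 0 0 0 1

After press 6 at (1,4):
0 0 0 0 0
0 0 0 0 0
0 0 0 0 0

Lights still on: 0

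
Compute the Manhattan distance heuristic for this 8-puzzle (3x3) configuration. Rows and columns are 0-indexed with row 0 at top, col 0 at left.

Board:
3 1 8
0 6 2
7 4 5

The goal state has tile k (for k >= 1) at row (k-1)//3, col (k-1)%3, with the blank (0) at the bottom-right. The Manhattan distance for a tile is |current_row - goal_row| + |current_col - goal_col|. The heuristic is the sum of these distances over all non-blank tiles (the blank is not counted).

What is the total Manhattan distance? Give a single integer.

Answer: 13

Derivation:
Tile 3: (0,0)->(0,2) = 2
Tile 1: (0,1)->(0,0) = 1
Tile 8: (0,2)->(2,1) = 3
Tile 6: (1,1)->(1,2) = 1
Tile 2: (1,2)->(0,1) = 2
Tile 7: (2,0)->(2,0) = 0
Tile 4: (2,1)->(1,0) = 2
Tile 5: (2,2)->(1,1) = 2
Sum: 2 + 1 + 3 + 1 + 2 + 0 + 2 + 2 = 13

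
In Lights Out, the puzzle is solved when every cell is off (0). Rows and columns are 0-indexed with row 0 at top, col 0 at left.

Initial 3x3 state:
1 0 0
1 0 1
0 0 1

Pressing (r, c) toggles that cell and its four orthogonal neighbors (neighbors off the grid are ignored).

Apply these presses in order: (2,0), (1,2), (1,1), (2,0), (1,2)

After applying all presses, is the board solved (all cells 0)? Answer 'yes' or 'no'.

Answer: no

Derivation:
After press 1 at (2,0):
1 0 0
0 0 1
1 1 1

After press 2 at (1,2):
1 0 1
0 1 0
1 1 0

After press 3 at (1,1):
1 1 1
1 0 1
1 0 0

After press 4 at (2,0):
1 1 1
0 0 1
0 1 0

After press 5 at (1,2):
1 1 0
0 1 0
0 1 1

Lights still on: 5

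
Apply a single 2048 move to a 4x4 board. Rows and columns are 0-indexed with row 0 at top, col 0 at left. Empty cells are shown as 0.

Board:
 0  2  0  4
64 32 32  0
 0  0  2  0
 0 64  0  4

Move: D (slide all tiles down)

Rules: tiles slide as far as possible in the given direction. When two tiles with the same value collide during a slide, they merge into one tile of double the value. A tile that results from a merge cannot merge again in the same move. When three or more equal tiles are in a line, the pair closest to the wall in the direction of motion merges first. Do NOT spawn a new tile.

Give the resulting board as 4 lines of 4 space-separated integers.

Answer:  0  0  0  0
 0  2  0  0
 0 32 32  0
64 64  2  8

Derivation:
Slide down:
col 0: [0, 64, 0, 0] -> [0, 0, 0, 64]
col 1: [2, 32, 0, 64] -> [0, 2, 32, 64]
col 2: [0, 32, 2, 0] -> [0, 0, 32, 2]
col 3: [4, 0, 0, 4] -> [0, 0, 0, 8]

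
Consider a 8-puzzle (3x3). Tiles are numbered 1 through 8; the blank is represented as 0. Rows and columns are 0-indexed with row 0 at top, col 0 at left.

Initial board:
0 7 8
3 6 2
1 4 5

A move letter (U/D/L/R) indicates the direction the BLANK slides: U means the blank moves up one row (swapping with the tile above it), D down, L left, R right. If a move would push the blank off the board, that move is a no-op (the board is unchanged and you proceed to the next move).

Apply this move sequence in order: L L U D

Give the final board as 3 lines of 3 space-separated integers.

After move 1 (L):
0 7 8
3 6 2
1 4 5

After move 2 (L):
0 7 8
3 6 2
1 4 5

After move 3 (U):
0 7 8
3 6 2
1 4 5

After move 4 (D):
3 7 8
0 6 2
1 4 5

Answer: 3 7 8
0 6 2
1 4 5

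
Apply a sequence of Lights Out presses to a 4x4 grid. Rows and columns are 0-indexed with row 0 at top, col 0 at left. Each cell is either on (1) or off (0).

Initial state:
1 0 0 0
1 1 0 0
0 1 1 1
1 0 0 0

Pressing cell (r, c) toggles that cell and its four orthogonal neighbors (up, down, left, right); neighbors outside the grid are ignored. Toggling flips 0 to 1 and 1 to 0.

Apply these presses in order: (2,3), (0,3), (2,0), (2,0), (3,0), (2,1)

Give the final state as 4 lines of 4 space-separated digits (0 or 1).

Answer: 1 0 1 1
1 0 0 0
0 0 1 0
0 0 0 1

Derivation:
After press 1 at (2,3):
1 0 0 0
1 1 0 1
0 1 0 0
1 0 0 1

After press 2 at (0,3):
1 0 1 1
1 1 0 0
0 1 0 0
1 0 0 1

After press 3 at (2,0):
1 0 1 1
0 1 0 0
1 0 0 0
0 0 0 1

After press 4 at (2,0):
1 0 1 1
1 1 0 0
0 1 0 0
1 0 0 1

After press 5 at (3,0):
1 0 1 1
1 1 0 0
1 1 0 0
0 1 0 1

After press 6 at (2,1):
1 0 1 1
1 0 0 0
0 0 1 0
0 0 0 1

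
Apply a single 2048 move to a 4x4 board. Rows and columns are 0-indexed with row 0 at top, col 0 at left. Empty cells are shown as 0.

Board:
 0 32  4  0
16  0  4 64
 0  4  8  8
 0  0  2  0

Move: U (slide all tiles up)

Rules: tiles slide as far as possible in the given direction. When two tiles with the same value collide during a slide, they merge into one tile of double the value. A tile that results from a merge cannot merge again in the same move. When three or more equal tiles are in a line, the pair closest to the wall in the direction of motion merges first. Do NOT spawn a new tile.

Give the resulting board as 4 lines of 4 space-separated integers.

Answer: 16 32  8 64
 0  4  8  8
 0  0  2  0
 0  0  0  0

Derivation:
Slide up:
col 0: [0, 16, 0, 0] -> [16, 0, 0, 0]
col 1: [32, 0, 4, 0] -> [32, 4, 0, 0]
col 2: [4, 4, 8, 2] -> [8, 8, 2, 0]
col 3: [0, 64, 8, 0] -> [64, 8, 0, 0]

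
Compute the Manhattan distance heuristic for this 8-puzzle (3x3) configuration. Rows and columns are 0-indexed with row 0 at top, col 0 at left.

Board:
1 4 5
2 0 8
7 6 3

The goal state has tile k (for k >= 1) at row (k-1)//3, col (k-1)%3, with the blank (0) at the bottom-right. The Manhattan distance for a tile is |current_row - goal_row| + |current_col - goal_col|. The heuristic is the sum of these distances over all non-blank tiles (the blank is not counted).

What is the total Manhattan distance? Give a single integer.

Answer: 12

Derivation:
Tile 1: (0,0)->(0,0) = 0
Tile 4: (0,1)->(1,0) = 2
Tile 5: (0,2)->(1,1) = 2
Tile 2: (1,0)->(0,1) = 2
Tile 8: (1,2)->(2,1) = 2
Tile 7: (2,0)->(2,0) = 0
Tile 6: (2,1)->(1,2) = 2
Tile 3: (2,2)->(0,2) = 2
Sum: 0 + 2 + 2 + 2 + 2 + 0 + 2 + 2 = 12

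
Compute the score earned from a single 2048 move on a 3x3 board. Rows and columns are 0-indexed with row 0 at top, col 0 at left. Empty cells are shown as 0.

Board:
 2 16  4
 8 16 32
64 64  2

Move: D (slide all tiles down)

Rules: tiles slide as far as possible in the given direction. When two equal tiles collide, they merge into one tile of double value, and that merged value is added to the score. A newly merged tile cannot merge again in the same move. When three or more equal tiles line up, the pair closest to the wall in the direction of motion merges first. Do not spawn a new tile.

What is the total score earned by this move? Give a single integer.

Answer: 32

Derivation:
Slide down:
col 0: [2, 8, 64] -> [2, 8, 64]  score +0 (running 0)
col 1: [16, 16, 64] -> [0, 32, 64]  score +32 (running 32)
col 2: [4, 32, 2] -> [4, 32, 2]  score +0 (running 32)
Board after move:
 2  0  4
 8 32 32
64 64  2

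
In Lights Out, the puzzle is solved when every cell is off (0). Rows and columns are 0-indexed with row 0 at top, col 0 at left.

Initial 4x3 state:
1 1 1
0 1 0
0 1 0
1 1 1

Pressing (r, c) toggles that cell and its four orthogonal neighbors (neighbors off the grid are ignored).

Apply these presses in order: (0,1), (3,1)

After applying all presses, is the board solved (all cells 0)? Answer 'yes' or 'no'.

Answer: yes

Derivation:
After press 1 at (0,1):
0 0 0
0 0 0
0 1 0
1 1 1

After press 2 at (3,1):
0 0 0
0 0 0
0 0 0
0 0 0

Lights still on: 0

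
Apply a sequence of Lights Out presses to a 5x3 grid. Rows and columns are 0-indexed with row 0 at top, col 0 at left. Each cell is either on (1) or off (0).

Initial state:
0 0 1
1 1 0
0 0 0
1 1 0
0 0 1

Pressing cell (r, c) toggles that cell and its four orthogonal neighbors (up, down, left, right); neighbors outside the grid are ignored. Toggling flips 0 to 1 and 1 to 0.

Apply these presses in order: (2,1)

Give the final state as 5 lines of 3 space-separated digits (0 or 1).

After press 1 at (2,1):
0 0 1
1 0 0
1 1 1
1 0 0
0 0 1

Answer: 0 0 1
1 0 0
1 1 1
1 0 0
0 0 1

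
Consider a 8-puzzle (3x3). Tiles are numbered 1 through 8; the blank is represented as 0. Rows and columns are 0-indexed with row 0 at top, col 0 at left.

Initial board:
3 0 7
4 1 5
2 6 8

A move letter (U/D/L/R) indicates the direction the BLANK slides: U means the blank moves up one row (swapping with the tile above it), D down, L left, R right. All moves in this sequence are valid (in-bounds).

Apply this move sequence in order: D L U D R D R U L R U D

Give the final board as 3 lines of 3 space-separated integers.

After move 1 (D):
3 1 7
4 0 5
2 6 8

After move 2 (L):
3 1 7
0 4 5
2 6 8

After move 3 (U):
0 1 7
3 4 5
2 6 8

After move 4 (D):
3 1 7
0 4 5
2 6 8

After move 5 (R):
3 1 7
4 0 5
2 6 8

After move 6 (D):
3 1 7
4 6 5
2 0 8

After move 7 (R):
3 1 7
4 6 5
2 8 0

After move 8 (U):
3 1 7
4 6 0
2 8 5

After move 9 (L):
3 1 7
4 0 6
2 8 5

After move 10 (R):
3 1 7
4 6 0
2 8 5

After move 11 (U):
3 1 0
4 6 7
2 8 5

After move 12 (D):
3 1 7
4 6 0
2 8 5

Answer: 3 1 7
4 6 0
2 8 5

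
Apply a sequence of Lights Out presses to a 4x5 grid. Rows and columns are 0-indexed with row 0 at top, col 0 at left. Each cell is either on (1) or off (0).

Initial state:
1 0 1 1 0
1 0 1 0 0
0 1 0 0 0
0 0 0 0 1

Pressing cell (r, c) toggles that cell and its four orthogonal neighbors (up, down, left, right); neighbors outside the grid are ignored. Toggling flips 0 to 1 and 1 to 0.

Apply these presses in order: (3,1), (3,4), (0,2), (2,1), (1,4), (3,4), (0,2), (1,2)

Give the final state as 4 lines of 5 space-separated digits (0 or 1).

Answer: 1 0 0 1 1
1 0 0 0 1
1 1 0 0 1
1 0 1 0 1

Derivation:
After press 1 at (3,1):
1 0 1 1 0
1 0 1 0 0
0 0 0 0 0
1 1 1 0 1

After press 2 at (3,4):
1 0 1 1 0
1 0 1 0 0
0 0 0 0 1
1 1 1 1 0

After press 3 at (0,2):
1 1 0 0 0
1 0 0 0 0
0 0 0 0 1
1 1 1 1 0

After press 4 at (2,1):
1 1 0 0 0
1 1 0 0 0
1 1 1 0 1
1 0 1 1 0

After press 5 at (1,4):
1 1 0 0 1
1 1 0 1 1
1 1 1 0 0
1 0 1 1 0

After press 6 at (3,4):
1 1 0 0 1
1 1 0 1 1
1 1 1 0 1
1 0 1 0 1

After press 7 at (0,2):
1 0 1 1 1
1 1 1 1 1
1 1 1 0 1
1 0 1 0 1

After press 8 at (1,2):
1 0 0 1 1
1 0 0 0 1
1 1 0 0 1
1 0 1 0 1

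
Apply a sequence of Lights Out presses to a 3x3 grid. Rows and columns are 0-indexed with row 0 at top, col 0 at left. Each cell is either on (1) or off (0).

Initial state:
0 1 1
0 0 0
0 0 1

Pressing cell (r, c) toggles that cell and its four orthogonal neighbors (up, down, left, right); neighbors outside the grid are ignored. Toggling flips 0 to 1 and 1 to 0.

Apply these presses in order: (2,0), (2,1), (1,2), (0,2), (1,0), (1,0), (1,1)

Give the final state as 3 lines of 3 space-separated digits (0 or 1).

Answer: 0 1 1
0 1 1
0 1 1

Derivation:
After press 1 at (2,0):
0 1 1
1 0 0
1 1 1

After press 2 at (2,1):
0 1 1
1 1 0
0 0 0

After press 3 at (1,2):
0 1 0
1 0 1
0 0 1

After press 4 at (0,2):
0 0 1
1 0 0
0 0 1

After press 5 at (1,0):
1 0 1
0 1 0
1 0 1

After press 6 at (1,0):
0 0 1
1 0 0
0 0 1

After press 7 at (1,1):
0 1 1
0 1 1
0 1 1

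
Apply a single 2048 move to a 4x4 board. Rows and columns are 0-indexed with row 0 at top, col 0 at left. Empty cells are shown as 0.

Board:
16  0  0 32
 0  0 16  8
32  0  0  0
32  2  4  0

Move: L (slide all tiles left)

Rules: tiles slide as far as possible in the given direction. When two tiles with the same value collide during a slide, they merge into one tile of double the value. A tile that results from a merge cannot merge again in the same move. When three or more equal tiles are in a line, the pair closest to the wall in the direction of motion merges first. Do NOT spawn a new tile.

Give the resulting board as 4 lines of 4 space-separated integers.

Answer: 16 32  0  0
16  8  0  0
32  0  0  0
32  2  4  0

Derivation:
Slide left:
row 0: [16, 0, 0, 32] -> [16, 32, 0, 0]
row 1: [0, 0, 16, 8] -> [16, 8, 0, 0]
row 2: [32, 0, 0, 0] -> [32, 0, 0, 0]
row 3: [32, 2, 4, 0] -> [32, 2, 4, 0]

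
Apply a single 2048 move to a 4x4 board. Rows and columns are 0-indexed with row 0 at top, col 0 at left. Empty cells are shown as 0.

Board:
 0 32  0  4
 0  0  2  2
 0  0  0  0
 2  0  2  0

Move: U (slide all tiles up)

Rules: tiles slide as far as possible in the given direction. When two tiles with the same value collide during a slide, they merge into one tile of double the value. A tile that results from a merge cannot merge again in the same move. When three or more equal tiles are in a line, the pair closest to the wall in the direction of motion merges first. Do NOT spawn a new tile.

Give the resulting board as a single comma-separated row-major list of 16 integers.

Answer: 2, 32, 4, 4, 0, 0, 0, 2, 0, 0, 0, 0, 0, 0, 0, 0

Derivation:
Slide up:
col 0: [0, 0, 0, 2] -> [2, 0, 0, 0]
col 1: [32, 0, 0, 0] -> [32, 0, 0, 0]
col 2: [0, 2, 0, 2] -> [4, 0, 0, 0]
col 3: [4, 2, 0, 0] -> [4, 2, 0, 0]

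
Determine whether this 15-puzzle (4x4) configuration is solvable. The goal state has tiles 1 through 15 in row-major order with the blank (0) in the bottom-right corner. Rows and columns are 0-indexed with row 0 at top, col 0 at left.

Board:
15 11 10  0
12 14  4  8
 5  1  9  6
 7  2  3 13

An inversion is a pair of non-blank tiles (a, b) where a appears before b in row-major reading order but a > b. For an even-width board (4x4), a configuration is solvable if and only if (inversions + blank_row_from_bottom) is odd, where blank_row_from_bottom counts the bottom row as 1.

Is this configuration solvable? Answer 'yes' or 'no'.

Inversions: 72
Blank is in row 0 (0-indexed from top), which is row 4 counting from the bottom (bottom = 1).
72 + 4 = 76, which is even, so the puzzle is not solvable.

Answer: no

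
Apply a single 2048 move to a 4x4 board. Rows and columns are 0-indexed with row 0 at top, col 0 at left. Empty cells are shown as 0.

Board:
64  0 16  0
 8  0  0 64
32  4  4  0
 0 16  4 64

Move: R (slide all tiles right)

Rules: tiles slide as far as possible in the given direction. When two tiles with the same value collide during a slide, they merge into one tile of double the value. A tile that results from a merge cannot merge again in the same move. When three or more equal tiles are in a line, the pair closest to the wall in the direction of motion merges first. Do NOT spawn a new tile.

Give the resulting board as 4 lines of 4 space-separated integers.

Slide right:
row 0: [64, 0, 16, 0] -> [0, 0, 64, 16]
row 1: [8, 0, 0, 64] -> [0, 0, 8, 64]
row 2: [32, 4, 4, 0] -> [0, 0, 32, 8]
row 3: [0, 16, 4, 64] -> [0, 16, 4, 64]

Answer:  0  0 64 16
 0  0  8 64
 0  0 32  8
 0 16  4 64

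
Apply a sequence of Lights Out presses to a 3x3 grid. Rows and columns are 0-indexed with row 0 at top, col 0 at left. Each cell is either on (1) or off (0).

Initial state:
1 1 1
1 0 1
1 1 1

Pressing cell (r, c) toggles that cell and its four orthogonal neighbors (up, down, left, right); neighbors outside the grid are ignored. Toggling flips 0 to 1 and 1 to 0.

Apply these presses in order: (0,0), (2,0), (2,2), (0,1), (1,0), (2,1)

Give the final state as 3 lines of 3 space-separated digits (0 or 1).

After press 1 at (0,0):
0 0 1
0 0 1
1 1 1

After press 2 at (2,0):
0 0 1
1 0 1
0 0 1

After press 3 at (2,2):
0 0 1
1 0 0
0 1 0

After press 4 at (0,1):
1 1 0
1 1 0
0 1 0

After press 5 at (1,0):
0 1 0
0 0 0
1 1 0

After press 6 at (2,1):
0 1 0
0 1 0
0 0 1

Answer: 0 1 0
0 1 0
0 0 1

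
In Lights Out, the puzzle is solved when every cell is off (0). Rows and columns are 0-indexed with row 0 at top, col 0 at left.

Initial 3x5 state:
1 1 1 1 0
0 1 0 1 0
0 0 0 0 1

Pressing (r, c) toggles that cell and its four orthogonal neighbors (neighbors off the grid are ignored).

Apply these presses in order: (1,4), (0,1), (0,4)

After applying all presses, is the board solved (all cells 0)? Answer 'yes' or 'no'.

Answer: yes

Derivation:
After press 1 at (1,4):
1 1 1 1 1
0 1 0 0 1
0 0 0 0 0

After press 2 at (0,1):
0 0 0 1 1
0 0 0 0 1
0 0 0 0 0

After press 3 at (0,4):
0 0 0 0 0
0 0 0 0 0
0 0 0 0 0

Lights still on: 0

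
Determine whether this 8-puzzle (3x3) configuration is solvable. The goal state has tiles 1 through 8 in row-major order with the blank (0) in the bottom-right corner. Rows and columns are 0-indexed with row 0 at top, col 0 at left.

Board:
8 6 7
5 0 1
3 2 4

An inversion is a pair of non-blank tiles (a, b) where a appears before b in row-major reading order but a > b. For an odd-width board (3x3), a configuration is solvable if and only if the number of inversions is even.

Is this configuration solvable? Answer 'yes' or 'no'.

Answer: yes

Derivation:
Inversions (pairs i<j in row-major order where tile[i] > tile[j] > 0): 22
22 is even, so the puzzle is solvable.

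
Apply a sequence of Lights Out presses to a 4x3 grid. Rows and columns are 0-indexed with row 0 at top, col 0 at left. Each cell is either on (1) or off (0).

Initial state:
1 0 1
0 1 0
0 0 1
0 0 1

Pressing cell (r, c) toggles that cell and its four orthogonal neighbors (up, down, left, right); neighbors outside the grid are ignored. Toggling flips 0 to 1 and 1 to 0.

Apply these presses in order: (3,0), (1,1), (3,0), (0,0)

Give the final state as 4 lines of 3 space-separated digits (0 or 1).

After press 1 at (3,0):
1 0 1
0 1 0
1 0 1
1 1 1

After press 2 at (1,1):
1 1 1
1 0 1
1 1 1
1 1 1

After press 3 at (3,0):
1 1 1
1 0 1
0 1 1
0 0 1

After press 4 at (0,0):
0 0 1
0 0 1
0 1 1
0 0 1

Answer: 0 0 1
0 0 1
0 1 1
0 0 1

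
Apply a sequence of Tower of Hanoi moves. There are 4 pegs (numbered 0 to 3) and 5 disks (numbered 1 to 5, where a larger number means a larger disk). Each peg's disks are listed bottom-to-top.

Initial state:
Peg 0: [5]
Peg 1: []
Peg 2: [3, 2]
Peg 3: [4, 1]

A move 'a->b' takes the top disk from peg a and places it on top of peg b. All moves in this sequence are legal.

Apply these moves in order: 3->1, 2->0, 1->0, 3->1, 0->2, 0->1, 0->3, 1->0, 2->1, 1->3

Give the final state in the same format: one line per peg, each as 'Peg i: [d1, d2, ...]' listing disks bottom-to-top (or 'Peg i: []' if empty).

After move 1 (3->1):
Peg 0: [5]
Peg 1: [1]
Peg 2: [3, 2]
Peg 3: [4]

After move 2 (2->0):
Peg 0: [5, 2]
Peg 1: [1]
Peg 2: [3]
Peg 3: [4]

After move 3 (1->0):
Peg 0: [5, 2, 1]
Peg 1: []
Peg 2: [3]
Peg 3: [4]

After move 4 (3->1):
Peg 0: [5, 2, 1]
Peg 1: [4]
Peg 2: [3]
Peg 3: []

After move 5 (0->2):
Peg 0: [5, 2]
Peg 1: [4]
Peg 2: [3, 1]
Peg 3: []

After move 6 (0->1):
Peg 0: [5]
Peg 1: [4, 2]
Peg 2: [3, 1]
Peg 3: []

After move 7 (0->3):
Peg 0: []
Peg 1: [4, 2]
Peg 2: [3, 1]
Peg 3: [5]

After move 8 (1->0):
Peg 0: [2]
Peg 1: [4]
Peg 2: [3, 1]
Peg 3: [5]

After move 9 (2->1):
Peg 0: [2]
Peg 1: [4, 1]
Peg 2: [3]
Peg 3: [5]

After move 10 (1->3):
Peg 0: [2]
Peg 1: [4]
Peg 2: [3]
Peg 3: [5, 1]

Answer: Peg 0: [2]
Peg 1: [4]
Peg 2: [3]
Peg 3: [5, 1]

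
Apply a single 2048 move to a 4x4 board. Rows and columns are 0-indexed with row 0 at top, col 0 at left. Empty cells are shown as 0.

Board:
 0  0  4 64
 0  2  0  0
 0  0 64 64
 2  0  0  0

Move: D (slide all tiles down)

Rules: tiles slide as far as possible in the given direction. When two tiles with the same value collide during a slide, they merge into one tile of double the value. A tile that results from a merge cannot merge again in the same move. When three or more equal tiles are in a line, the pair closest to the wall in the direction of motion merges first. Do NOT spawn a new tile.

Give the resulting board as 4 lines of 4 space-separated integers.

Answer:   0   0   0   0
  0   0   0   0
  0   0   4   0
  2   2  64 128

Derivation:
Slide down:
col 0: [0, 0, 0, 2] -> [0, 0, 0, 2]
col 1: [0, 2, 0, 0] -> [0, 0, 0, 2]
col 2: [4, 0, 64, 0] -> [0, 0, 4, 64]
col 3: [64, 0, 64, 0] -> [0, 0, 0, 128]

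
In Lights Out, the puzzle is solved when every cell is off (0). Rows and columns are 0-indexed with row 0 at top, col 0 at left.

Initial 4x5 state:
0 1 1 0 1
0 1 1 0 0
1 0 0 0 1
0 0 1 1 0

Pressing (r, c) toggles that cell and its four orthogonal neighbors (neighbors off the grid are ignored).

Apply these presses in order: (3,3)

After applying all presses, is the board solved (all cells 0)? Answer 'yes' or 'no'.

Answer: no

Derivation:
After press 1 at (3,3):
0 1 1 0 1
0 1 1 0 0
1 0 0 1 1
0 0 0 0 1

Lights still on: 9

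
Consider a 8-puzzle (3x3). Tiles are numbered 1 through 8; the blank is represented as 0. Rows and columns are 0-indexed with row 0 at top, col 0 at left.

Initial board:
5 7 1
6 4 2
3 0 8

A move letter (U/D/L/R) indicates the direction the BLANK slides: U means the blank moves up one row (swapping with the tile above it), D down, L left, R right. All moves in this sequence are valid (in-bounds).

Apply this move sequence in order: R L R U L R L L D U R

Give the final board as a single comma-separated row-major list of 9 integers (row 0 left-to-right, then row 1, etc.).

After move 1 (R):
5 7 1
6 4 2
3 8 0

After move 2 (L):
5 7 1
6 4 2
3 0 8

After move 3 (R):
5 7 1
6 4 2
3 8 0

After move 4 (U):
5 7 1
6 4 0
3 8 2

After move 5 (L):
5 7 1
6 0 4
3 8 2

After move 6 (R):
5 7 1
6 4 0
3 8 2

After move 7 (L):
5 7 1
6 0 4
3 8 2

After move 8 (L):
5 7 1
0 6 4
3 8 2

After move 9 (D):
5 7 1
3 6 4
0 8 2

After move 10 (U):
5 7 1
0 6 4
3 8 2

After move 11 (R):
5 7 1
6 0 4
3 8 2

Answer: 5, 7, 1, 6, 0, 4, 3, 8, 2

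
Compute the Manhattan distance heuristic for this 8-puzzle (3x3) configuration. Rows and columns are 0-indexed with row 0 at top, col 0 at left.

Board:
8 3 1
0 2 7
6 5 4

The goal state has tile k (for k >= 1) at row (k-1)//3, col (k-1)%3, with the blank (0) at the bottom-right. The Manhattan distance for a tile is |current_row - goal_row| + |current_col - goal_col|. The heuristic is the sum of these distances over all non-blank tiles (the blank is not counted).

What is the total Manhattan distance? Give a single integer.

Answer: 17

Derivation:
Tile 8: at (0,0), goal (2,1), distance |0-2|+|0-1| = 3
Tile 3: at (0,1), goal (0,2), distance |0-0|+|1-2| = 1
Tile 1: at (0,2), goal (0,0), distance |0-0|+|2-0| = 2
Tile 2: at (1,1), goal (0,1), distance |1-0|+|1-1| = 1
Tile 7: at (1,2), goal (2,0), distance |1-2|+|2-0| = 3
Tile 6: at (2,0), goal (1,2), distance |2-1|+|0-2| = 3
Tile 5: at (2,1), goal (1,1), distance |2-1|+|1-1| = 1
Tile 4: at (2,2), goal (1,0), distance |2-1|+|2-0| = 3
Sum: 3 + 1 + 2 + 1 + 3 + 3 + 1 + 3 = 17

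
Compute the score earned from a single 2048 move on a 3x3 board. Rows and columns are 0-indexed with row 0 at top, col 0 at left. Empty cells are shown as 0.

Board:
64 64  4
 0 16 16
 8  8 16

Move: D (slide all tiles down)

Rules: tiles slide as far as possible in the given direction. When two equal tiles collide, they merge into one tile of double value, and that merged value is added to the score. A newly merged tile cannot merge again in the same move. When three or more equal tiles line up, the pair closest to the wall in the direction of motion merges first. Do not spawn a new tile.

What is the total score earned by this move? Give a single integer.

Answer: 32

Derivation:
Slide down:
col 0: [64, 0, 8] -> [0, 64, 8]  score +0 (running 0)
col 1: [64, 16, 8] -> [64, 16, 8]  score +0 (running 0)
col 2: [4, 16, 16] -> [0, 4, 32]  score +32 (running 32)
Board after move:
 0 64  0
64 16  4
 8  8 32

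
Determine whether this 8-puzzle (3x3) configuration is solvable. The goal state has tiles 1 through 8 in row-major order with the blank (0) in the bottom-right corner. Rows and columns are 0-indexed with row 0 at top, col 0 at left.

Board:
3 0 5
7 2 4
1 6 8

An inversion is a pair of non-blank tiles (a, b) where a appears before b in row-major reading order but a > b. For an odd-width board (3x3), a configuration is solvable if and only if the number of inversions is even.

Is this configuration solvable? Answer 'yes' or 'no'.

Answer: no

Derivation:
Inversions (pairs i<j in row-major order where tile[i] > tile[j] > 0): 11
11 is odd, so the puzzle is not solvable.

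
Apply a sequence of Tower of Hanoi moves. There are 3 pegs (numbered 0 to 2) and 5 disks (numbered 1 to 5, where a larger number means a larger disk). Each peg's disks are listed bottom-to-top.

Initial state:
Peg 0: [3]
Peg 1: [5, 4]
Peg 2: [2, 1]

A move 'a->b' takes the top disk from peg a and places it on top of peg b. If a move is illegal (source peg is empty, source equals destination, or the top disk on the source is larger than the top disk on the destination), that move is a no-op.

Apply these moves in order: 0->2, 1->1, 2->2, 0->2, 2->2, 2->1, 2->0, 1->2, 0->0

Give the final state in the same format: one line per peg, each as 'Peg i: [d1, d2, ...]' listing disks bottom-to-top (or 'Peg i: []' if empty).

After move 1 (0->2):
Peg 0: [3]
Peg 1: [5, 4]
Peg 2: [2, 1]

After move 2 (1->1):
Peg 0: [3]
Peg 1: [5, 4]
Peg 2: [2, 1]

After move 3 (2->2):
Peg 0: [3]
Peg 1: [5, 4]
Peg 2: [2, 1]

After move 4 (0->2):
Peg 0: [3]
Peg 1: [5, 4]
Peg 2: [2, 1]

After move 5 (2->2):
Peg 0: [3]
Peg 1: [5, 4]
Peg 2: [2, 1]

After move 6 (2->1):
Peg 0: [3]
Peg 1: [5, 4, 1]
Peg 2: [2]

After move 7 (2->0):
Peg 0: [3, 2]
Peg 1: [5, 4, 1]
Peg 2: []

After move 8 (1->2):
Peg 0: [3, 2]
Peg 1: [5, 4]
Peg 2: [1]

After move 9 (0->0):
Peg 0: [3, 2]
Peg 1: [5, 4]
Peg 2: [1]

Answer: Peg 0: [3, 2]
Peg 1: [5, 4]
Peg 2: [1]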